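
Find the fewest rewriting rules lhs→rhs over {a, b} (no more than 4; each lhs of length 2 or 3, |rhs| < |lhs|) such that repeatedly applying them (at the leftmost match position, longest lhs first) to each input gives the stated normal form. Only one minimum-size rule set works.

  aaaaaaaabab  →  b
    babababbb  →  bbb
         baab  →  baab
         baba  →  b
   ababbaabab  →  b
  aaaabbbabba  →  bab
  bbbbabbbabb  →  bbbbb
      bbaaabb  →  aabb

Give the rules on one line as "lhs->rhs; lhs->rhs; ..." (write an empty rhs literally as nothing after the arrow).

aaa->b; aba->; bba->

  | aaaaaaaabab => baaaaabab => bbaabab => abab => b
  | babababbb => bbabbb => bbb
  | baab
  | baba => b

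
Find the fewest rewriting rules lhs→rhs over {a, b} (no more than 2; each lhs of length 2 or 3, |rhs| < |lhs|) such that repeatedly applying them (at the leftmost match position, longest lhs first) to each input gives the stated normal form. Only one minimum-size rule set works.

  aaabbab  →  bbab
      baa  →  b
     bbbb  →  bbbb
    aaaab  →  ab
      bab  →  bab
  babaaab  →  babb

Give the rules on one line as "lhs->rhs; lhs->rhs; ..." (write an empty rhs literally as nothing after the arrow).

  | aaabbab => bbab
  | baa => b
  | bbbb
  | aaaab => ab

aa->; aaa->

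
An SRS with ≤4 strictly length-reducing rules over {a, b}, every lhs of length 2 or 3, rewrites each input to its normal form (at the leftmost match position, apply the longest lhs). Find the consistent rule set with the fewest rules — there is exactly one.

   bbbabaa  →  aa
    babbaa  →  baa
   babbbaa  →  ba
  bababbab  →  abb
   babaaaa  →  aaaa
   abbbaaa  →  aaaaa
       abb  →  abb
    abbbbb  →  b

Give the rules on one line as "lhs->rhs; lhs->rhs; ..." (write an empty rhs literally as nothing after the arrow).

aab->; bab->; bba->b; bbb->a

  | bbbabaa => aabaa => aa
  | babbaa => baa
  | babbbaa => bbaa => ba
  | bababbab => abbab => abb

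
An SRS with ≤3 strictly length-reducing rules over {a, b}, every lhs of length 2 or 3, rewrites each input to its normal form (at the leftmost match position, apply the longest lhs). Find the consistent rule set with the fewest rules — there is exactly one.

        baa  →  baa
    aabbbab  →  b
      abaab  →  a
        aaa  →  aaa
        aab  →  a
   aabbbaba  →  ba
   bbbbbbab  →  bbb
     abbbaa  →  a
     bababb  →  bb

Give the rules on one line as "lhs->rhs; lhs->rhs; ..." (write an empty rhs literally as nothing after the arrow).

  | baa
  | aabbbab => abbab => bab => b
  | abaab => aab => a
  | aaa

ab->; bba->ab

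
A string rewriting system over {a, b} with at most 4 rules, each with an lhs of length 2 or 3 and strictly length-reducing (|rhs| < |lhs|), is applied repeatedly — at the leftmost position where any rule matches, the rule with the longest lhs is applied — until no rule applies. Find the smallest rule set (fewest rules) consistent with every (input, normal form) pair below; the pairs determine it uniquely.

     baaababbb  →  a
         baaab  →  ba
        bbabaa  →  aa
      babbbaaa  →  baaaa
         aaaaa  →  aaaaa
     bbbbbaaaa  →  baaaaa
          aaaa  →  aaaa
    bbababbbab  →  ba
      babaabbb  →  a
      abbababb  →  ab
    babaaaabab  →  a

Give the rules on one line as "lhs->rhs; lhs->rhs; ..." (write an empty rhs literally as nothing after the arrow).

aab->ba; aba->a; bb->; bbb->ba

  | baaababbb => babaabbb => baabbb => bbabb => abb => a
  | baaab => baba => ba
  | bbabaa => abaa => aa
  | babbbaaa => babaaaa => baaaa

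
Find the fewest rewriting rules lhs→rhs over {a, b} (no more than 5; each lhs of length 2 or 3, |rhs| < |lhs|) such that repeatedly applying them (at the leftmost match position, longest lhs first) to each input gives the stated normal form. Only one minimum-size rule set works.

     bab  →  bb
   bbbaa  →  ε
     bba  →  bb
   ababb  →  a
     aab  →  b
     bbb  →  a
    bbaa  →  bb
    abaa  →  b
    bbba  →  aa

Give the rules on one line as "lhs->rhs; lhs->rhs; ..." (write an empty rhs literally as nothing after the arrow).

  | bab => bb
  | bbbaa => aaa => ε
  | bba => bb
  | ababb => babb => bbb => a

aaa->; ab->b; ba->b; bbb->a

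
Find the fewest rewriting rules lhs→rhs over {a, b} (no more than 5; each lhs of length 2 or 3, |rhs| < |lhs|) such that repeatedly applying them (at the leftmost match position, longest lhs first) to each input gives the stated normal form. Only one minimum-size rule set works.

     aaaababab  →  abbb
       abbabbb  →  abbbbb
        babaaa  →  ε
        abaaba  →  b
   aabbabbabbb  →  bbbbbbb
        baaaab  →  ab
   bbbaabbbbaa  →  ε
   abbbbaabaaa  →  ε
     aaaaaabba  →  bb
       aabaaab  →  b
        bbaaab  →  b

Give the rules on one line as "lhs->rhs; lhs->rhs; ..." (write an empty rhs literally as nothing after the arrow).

  | aaaababab => ababab => abbab => abbb
  | abbabbb => abbbbb
  | babaaa => bbaaa => baaa => aaa => ε
  | abaaba => aaaba => ba => b

aa->; aaa->; ba->b; baa->aa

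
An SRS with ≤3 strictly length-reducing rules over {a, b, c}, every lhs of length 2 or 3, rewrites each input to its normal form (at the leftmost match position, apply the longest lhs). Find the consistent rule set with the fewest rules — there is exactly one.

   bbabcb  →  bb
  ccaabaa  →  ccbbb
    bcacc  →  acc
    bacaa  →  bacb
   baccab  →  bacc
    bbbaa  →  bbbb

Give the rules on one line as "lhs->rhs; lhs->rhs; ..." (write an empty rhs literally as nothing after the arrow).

  | bbabcb => bbcb => bb
  | ccaabaa => ccbbaa => ccbbb
  | bcacc => acc
  | bacaa => bacb

aa->b; ab->; bc->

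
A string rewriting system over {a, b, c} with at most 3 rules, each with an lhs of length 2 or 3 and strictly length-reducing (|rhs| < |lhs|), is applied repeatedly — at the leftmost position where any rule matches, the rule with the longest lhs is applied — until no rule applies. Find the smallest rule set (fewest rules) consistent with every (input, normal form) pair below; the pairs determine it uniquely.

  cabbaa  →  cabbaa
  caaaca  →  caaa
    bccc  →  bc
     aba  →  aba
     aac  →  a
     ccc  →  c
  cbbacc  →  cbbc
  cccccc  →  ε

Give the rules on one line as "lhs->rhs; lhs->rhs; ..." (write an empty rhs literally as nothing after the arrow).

  | cabbaa
  | caaaca => caaa
  | bccc => bc
  | aba

ac->; cc->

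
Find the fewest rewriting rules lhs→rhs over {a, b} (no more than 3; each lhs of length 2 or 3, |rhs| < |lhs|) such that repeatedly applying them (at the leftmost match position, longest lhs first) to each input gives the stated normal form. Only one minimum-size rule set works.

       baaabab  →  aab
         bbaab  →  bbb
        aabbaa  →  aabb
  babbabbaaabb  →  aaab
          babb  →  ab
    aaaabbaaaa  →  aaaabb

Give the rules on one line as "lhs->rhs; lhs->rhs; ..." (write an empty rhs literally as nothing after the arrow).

baa->b; bab->a

  | baaabab => babab => aab
  | bbaab => bbb
  | aabbaa => aabb
  | babbabbaaabb => ababbaaabb => aabaaabb => aababb => aaab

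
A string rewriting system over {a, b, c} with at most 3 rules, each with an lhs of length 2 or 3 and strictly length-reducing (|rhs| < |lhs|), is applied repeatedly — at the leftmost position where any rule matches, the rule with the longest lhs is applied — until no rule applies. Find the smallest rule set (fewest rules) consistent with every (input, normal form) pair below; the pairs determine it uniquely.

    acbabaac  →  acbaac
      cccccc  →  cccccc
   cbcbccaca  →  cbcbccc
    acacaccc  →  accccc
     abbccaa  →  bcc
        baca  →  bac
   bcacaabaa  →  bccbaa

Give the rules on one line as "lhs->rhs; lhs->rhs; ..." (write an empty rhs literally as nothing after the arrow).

  | acbabaac => acbaac
  | cccccc
  | cbcbccaca => cbcbccca => cbcbccc
  | acacaccc => accaccc => accccc

ab->; ca->c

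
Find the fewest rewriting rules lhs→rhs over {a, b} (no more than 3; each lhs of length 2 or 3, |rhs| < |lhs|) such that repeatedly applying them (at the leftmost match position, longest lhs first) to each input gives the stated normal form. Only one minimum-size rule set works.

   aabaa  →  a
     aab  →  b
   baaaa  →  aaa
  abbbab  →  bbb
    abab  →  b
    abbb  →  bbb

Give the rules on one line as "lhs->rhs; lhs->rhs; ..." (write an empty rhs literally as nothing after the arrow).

  | aabaa => abaa => baa => a
  | aab => ab => b
  | baaaa => aaa
  | abbbab => bbbab => bbb

ab->b; ba->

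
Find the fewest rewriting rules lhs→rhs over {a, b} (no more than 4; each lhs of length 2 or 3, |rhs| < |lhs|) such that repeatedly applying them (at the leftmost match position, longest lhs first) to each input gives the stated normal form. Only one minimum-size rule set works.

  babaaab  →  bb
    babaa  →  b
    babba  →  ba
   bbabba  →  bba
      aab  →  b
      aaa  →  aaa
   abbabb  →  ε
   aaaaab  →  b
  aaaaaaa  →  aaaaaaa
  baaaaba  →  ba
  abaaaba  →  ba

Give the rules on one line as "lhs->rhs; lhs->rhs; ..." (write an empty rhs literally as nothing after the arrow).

  | babaaab => bbaaab => bab => bb
  | babaa => bbaa => b
  | babba => ba
  | bbabba => bba

ab->b; abb->; baa->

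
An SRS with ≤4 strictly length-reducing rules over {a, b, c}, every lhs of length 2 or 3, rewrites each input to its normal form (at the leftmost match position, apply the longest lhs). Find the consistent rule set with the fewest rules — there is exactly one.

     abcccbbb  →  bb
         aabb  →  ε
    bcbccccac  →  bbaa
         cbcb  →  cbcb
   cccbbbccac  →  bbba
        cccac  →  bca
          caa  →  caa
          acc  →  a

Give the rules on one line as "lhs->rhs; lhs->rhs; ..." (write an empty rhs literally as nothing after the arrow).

  | abcccbbb => cccbbb => bcbbb => bbab => bb
  | aabb => ab => ε
  | bcbccccac => bcbbccac => bbaccac => bbacac => bbaac => bbaa
  | cbcb

ab->; ac->a; cbb->ba; cc->b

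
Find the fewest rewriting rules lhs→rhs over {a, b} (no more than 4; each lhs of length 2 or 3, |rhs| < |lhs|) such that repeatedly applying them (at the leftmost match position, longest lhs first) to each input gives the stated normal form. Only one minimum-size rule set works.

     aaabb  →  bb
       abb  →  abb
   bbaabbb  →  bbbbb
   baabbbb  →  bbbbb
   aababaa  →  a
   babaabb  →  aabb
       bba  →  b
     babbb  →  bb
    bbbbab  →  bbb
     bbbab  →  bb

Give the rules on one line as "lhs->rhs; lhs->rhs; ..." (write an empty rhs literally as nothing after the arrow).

aaa->; ba->; baa->b; bab->

  | aaabb => bb
  | abb
  | bbaabbb => bbbbb
  | baabbbb => bbbbb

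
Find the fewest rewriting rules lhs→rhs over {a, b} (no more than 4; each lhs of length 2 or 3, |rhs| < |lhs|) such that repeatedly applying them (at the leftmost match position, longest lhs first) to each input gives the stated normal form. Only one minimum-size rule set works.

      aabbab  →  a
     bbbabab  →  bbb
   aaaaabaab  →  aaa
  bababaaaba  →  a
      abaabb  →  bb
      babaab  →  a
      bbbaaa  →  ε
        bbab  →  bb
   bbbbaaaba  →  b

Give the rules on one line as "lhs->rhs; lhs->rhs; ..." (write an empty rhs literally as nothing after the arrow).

ab->a; aba->b; ba->

  | aabbab => aabab => abb => ab => a
  | bbbabab => bbbab => bbb
  | aaaaabaab => aaaabab => aaabb => aaab => aaa
  | bababaaaba => babaaaba => baaaba => aaba => ab => a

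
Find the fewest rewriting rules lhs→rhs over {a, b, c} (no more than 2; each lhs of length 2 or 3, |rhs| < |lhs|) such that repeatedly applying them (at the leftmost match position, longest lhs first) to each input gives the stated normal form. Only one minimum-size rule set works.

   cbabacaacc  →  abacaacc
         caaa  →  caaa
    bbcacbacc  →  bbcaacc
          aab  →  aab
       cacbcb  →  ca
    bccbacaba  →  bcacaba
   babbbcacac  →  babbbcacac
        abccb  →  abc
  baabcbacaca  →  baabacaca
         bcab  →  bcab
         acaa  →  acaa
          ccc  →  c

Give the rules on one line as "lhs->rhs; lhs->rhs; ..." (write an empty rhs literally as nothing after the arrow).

  | cbabacaacc => abacaacc
  | caaa
  | bbcacbacc => bbcaacc
  | aab

cb->; ccc->c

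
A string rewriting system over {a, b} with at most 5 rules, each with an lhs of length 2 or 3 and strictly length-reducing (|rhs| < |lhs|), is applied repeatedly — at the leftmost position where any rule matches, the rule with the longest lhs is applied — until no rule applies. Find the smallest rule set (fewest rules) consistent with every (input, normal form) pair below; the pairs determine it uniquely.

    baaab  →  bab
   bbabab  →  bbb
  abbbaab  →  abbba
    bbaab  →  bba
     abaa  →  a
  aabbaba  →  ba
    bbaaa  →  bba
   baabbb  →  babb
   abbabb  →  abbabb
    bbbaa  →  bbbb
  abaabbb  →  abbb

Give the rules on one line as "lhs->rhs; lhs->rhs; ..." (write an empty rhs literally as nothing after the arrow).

  | baaab => bab
  | bbabab => bbb
  | abbbaab => abbba
  | bbaab => bba

aa->b; aaa->a; aab->a; aba->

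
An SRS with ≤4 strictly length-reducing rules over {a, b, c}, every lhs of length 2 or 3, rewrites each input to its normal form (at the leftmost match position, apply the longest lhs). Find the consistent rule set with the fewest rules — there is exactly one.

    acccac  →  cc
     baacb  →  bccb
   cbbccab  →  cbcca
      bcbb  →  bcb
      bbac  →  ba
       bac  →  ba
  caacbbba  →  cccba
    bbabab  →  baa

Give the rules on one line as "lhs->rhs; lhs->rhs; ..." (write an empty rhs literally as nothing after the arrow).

  | acccac => accac => acac => aac => cc
  | baacb => bccb
  | cbbccab => cbccab => cbcca
  | bcbb => bcb

aac->cc; ab->a; ac->a; bb->b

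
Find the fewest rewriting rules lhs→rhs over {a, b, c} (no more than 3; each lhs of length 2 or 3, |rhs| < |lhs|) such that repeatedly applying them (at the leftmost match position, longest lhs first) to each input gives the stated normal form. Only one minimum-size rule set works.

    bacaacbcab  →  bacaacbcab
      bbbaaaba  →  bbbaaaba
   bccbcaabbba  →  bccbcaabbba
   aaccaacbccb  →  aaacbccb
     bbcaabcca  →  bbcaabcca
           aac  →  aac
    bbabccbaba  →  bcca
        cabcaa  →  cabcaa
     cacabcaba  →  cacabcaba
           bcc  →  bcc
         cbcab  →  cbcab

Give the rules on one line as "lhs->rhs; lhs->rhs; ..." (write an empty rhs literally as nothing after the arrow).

  | bacaacbcab
  | bbbaaaba
  | bccbcaabbba
  | aaccaacbccb => aaacbccb

acc->; bab->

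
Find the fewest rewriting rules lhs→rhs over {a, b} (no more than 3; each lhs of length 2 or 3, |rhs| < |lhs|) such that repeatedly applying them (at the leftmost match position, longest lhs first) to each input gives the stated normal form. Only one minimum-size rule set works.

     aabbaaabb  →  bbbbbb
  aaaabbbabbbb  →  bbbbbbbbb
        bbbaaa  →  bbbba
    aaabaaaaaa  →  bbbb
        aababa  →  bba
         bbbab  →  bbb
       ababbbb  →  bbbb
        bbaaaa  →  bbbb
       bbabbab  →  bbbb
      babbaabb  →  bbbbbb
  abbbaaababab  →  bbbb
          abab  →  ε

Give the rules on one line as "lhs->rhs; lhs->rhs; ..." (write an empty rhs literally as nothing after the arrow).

  | aabbaaabb => bbbaaabb => bbbbabb => bbbbbb
  | aaaabbbabbbb => baabbbabbbb => bbbbbabbbb => bbbbbbbbb
  | bbbaaa => bbbba
  | aaabaaaaaa => babaaaaaa => baaaaaa => bbaaaa => bbbaa => bbbb

aa->b; ab->; abb->bb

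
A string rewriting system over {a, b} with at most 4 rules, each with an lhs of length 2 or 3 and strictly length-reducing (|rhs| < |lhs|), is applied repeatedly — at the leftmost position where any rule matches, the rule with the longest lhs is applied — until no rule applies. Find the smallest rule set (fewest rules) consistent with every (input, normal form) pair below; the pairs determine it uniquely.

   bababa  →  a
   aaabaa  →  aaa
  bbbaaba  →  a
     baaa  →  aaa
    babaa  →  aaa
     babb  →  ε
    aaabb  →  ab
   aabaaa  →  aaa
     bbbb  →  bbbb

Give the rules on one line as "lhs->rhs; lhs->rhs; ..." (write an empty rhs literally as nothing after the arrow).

  | bababa => ababa => aaba => a
  | aaabaa => aaa
  | bbbaaba => bbaaba => baaba => aaba => a
  | baaa => aaa

aab->; abb->; ba->a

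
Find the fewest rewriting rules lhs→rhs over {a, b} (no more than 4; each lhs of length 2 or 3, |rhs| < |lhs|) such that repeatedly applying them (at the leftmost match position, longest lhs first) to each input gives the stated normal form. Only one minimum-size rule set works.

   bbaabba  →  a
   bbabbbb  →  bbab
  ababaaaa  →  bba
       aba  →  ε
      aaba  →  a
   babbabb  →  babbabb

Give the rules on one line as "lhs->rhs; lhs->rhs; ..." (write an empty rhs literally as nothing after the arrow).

  | bbaabba => bbba => a
  | bbabbbb => bbab
  | ababaaaa => baaaa => bba
  | aba => ε

aaa->b; aab->; aba->; bbb->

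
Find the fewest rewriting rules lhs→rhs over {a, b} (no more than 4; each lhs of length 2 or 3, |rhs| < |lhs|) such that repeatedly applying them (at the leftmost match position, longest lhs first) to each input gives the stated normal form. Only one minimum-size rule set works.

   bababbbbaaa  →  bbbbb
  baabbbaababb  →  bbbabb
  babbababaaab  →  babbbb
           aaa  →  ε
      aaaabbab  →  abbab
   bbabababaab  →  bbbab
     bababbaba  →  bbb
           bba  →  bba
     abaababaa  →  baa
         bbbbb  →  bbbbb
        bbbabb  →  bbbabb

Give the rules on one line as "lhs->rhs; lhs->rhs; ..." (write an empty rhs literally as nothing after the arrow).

  | bababbbbaaa => bbbbbaaa => bbbbb
  | baabbbaababb => bbbaababb => bbbabb
  | babbababaaab => babbbaaab => babbbb
  | aaa => ε

aaa->; aab->; aba->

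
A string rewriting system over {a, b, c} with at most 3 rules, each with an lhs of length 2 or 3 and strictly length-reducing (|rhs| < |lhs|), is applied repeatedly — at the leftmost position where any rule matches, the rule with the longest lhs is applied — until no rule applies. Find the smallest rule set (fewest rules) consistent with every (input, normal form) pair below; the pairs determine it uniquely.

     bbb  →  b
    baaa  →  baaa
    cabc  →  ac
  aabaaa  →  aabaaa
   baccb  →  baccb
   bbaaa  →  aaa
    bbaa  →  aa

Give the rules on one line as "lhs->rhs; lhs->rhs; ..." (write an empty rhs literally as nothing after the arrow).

bb->; cab->a

  | bbb => b
  | baaa
  | cabc => ac
  | aabaaa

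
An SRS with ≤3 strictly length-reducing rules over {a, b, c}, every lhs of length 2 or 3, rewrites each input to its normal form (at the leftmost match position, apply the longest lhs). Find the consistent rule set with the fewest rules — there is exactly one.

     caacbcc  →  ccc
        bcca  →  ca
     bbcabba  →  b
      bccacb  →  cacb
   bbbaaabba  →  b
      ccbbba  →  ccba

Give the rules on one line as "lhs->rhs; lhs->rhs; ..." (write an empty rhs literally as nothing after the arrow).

  | caacbcc => ccbcc => ccc
  | bcca => ca
  | bbcabba => babba => baa => b
  | bccacb => cacb

aa->; bba->a; bc->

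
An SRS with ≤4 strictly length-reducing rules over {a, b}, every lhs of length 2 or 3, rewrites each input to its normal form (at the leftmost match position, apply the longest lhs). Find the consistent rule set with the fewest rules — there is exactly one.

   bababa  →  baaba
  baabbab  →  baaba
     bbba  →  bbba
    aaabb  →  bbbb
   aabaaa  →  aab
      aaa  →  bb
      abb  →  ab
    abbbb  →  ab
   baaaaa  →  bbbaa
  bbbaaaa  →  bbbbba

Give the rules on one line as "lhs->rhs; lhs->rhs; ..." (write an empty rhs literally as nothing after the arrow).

aaa->bb; abb->ab; bab->ba

  | bababa => baaba
  | baabbab => baabab => baaba
  | bbba
  | aaabb => bbbb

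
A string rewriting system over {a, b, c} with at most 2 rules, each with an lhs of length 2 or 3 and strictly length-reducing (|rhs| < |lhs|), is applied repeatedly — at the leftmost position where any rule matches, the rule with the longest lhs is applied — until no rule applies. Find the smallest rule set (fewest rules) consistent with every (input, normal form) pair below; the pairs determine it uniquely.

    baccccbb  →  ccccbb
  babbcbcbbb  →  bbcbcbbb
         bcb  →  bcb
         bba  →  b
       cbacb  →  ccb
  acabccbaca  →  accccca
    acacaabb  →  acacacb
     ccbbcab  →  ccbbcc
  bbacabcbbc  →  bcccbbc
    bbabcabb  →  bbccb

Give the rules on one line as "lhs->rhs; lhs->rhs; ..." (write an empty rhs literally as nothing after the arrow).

ab->c; ba->

  | baccccbb => ccccbb
  | babbcbcbbb => bbcbcbbb
  | bcb
  | bba => b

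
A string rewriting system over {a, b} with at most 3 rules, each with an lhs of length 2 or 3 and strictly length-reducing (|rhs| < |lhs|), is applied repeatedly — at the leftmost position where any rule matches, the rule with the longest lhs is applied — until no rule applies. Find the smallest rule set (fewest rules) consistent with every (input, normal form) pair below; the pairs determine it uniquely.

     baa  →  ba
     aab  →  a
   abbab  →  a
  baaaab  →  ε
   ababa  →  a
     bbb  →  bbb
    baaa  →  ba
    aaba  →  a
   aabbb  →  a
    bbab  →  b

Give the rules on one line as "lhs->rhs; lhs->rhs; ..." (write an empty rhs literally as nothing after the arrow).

  | baa => ba
  | aab => ab => a
  | abbab => abab => aab => ab => a
  | baaaab => baaab => baab => bab => ε

aa->a; ab->a; bab->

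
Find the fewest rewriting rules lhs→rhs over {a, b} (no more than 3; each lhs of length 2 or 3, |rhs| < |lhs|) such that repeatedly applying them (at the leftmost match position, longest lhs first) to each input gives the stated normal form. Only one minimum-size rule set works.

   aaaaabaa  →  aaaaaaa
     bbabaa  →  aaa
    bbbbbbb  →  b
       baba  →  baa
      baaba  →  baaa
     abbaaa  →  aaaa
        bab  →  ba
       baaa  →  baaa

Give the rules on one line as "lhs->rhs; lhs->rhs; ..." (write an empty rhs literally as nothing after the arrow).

ab->a; bb->

  | aaaaabaa => aaaaaaa
  | bbabaa => abaa => aaa
  | bbbbbbb => bbbbb => bbb => b
  | baba => baa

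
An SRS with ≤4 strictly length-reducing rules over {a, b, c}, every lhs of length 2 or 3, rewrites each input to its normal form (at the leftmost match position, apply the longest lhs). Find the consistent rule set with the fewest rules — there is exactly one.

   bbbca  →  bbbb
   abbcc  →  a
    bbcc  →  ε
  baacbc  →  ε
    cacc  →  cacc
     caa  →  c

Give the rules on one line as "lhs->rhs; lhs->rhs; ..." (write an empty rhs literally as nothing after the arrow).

  | bbbca => bbbb
  | abbcc => abc => a
  | bbcc => bc => ε
  | baacbc => bcbc => bc => ε

aa->; bc->; bca->bb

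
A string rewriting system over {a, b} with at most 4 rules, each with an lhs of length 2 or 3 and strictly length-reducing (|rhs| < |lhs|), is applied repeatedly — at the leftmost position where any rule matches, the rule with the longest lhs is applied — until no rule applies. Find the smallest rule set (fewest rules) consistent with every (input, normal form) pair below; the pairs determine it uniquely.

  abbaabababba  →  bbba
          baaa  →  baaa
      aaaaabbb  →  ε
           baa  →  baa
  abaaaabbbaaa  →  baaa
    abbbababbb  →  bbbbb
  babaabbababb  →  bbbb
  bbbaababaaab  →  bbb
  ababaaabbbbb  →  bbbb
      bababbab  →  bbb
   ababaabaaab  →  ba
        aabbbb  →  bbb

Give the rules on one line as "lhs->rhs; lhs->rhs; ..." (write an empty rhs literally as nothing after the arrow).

  | abbaabababba => baabababba => bababba => bbba
  | baaa
  | aaaaabbb => aaabb => ab => ε
  | baa

aab->; ab->; aba->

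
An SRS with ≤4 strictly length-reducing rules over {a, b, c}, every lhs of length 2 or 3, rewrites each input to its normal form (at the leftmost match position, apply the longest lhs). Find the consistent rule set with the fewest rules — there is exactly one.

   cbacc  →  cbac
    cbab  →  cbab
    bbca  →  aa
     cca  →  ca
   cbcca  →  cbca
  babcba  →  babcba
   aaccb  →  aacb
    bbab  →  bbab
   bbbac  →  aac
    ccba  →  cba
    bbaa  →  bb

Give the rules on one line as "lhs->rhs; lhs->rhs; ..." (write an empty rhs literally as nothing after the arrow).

baa->b; bbb->a; bbc->a; cc->c

  | cbacc => cbac
  | cbab
  | bbca => aa
  | cca => ca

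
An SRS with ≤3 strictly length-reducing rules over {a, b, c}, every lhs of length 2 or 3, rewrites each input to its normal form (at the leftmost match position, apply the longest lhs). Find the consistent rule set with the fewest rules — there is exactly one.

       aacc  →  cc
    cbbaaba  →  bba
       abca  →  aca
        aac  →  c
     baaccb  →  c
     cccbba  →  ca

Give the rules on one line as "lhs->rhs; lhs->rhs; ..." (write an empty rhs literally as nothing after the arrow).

aa->; bc->c; cb->

  | aacc => cc
  | cbbaaba => baaba => bba
  | abca => aca
  | aac => c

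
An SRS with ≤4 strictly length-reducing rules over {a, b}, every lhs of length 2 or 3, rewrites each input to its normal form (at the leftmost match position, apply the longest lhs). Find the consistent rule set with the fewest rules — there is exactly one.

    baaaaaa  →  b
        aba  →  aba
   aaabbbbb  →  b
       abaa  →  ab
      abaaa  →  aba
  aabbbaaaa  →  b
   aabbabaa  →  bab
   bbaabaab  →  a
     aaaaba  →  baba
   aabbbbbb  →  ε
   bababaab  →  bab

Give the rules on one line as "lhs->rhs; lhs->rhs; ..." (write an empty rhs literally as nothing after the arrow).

aaa->b; aab->; baa->b; bb->a

  | baaaaaa => baaaa => baa => b
  | aba
  | aaabbbbb => bbbbbb => abbbb => aabb => b
  | abaa => ab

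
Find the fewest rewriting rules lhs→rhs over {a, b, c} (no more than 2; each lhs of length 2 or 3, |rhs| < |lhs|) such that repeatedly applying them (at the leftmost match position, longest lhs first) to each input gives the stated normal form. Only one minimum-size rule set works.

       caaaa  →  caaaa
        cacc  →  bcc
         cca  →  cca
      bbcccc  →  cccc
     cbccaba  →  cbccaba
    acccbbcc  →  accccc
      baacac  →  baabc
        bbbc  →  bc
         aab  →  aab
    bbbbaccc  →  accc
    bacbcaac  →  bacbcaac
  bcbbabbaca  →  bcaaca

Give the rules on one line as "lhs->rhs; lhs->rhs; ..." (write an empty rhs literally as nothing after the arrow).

bb->; cac->bc

  | caaaa
  | cacc => bcc
  | cca
  | bbcccc => cccc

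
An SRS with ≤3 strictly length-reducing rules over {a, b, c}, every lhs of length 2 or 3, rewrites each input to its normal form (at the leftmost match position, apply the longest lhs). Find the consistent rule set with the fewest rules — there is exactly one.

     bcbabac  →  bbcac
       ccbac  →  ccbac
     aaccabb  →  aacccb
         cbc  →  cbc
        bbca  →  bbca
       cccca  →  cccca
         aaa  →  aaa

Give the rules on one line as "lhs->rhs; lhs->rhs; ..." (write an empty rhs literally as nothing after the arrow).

  | bcbabac => bbabac => bbcac
  | ccbac
  | aaccabb => aacccb
  | cbc

ab->c; bcb->bb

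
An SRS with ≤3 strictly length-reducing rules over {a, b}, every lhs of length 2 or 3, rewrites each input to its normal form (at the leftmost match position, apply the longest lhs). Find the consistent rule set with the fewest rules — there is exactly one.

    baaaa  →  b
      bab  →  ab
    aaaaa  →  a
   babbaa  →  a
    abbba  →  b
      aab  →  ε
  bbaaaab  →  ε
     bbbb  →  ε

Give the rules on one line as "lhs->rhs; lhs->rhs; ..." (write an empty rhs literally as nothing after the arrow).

aa->b; ba->a; bb->

  | baaaa => aaaa => baa => aa => b
  | bab => ab
  | aaaaa => baaa => aaa => ba => a
  | babbaa => abbaa => aaa => ba => a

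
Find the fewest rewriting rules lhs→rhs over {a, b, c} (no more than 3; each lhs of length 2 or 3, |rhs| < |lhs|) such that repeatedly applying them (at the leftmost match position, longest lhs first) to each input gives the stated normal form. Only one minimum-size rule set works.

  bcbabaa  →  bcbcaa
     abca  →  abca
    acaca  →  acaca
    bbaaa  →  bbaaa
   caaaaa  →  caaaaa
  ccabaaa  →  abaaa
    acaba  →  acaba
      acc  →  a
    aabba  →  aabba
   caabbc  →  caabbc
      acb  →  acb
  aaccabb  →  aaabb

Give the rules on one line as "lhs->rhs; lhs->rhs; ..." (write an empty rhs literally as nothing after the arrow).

  | bcbabaa => bcbcaa
  | abca
  | acaca
  | bbaaa

bab->bc; cc->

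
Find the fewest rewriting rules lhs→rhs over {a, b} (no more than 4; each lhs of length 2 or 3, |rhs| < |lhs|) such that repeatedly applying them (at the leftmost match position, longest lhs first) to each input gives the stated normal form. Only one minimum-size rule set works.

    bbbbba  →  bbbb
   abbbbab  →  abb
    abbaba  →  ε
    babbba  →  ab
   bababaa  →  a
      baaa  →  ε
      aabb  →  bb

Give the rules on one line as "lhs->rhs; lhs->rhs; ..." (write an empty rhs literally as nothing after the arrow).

  | bbbbba => bbbb
  | abbbbab => abbba => abb
  | abbaba => abaa => aa => ε
  | babbba => abba => ab

aa->; ba->; bab->a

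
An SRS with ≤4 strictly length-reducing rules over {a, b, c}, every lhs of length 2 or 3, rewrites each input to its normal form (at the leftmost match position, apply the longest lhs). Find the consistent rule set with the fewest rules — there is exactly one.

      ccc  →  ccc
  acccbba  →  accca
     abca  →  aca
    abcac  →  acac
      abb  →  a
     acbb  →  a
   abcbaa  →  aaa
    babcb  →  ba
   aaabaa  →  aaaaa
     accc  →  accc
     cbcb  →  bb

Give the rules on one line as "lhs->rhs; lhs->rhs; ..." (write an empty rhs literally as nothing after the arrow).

  | ccc
  | acccbba => acccba => accca
  | abca => aca
  | abcac => acac

ab->a; cb->b; ccb->cc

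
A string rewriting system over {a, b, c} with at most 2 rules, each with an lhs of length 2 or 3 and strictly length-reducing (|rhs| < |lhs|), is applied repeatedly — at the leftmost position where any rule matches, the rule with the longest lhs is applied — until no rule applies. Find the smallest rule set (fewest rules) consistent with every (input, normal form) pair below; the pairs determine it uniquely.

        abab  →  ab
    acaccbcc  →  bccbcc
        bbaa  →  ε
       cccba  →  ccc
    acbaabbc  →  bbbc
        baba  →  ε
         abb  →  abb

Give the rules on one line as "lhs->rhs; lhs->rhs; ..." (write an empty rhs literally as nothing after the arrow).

aca->b; ba->

  | abab => ab
  | acaccbcc => bccbcc
  | bbaa => ba => ε
  | cccba => ccc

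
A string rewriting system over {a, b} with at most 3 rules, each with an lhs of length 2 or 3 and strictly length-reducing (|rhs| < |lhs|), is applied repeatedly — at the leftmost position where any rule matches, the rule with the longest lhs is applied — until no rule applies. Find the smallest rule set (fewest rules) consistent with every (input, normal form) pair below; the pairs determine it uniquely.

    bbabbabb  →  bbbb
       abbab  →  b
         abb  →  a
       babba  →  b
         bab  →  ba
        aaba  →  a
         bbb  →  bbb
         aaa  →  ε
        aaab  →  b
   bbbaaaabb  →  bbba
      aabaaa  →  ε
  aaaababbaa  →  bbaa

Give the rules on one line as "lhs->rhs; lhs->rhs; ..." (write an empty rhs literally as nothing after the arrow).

aaa->; ab->a; aba->

  | bbabbabb => bbababb => bbbb
  | abbab => abab => b
  | abb => ab => a
  | babba => baba => b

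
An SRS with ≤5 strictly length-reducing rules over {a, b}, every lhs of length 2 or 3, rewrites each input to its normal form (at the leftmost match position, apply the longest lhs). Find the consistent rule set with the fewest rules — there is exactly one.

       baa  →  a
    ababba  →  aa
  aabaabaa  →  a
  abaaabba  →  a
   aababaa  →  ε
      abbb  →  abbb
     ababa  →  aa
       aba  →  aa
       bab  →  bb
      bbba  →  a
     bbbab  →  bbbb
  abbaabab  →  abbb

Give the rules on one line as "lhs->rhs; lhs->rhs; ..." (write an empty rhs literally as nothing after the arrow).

aaa->; ba->a; baa->a; bab->bb

  | baa => a
  | ababba => abbba => abba => aba => aa
  | aabaabaa => aaabaa => baa => a
  | abaaabba => aaabba => bba => ba => a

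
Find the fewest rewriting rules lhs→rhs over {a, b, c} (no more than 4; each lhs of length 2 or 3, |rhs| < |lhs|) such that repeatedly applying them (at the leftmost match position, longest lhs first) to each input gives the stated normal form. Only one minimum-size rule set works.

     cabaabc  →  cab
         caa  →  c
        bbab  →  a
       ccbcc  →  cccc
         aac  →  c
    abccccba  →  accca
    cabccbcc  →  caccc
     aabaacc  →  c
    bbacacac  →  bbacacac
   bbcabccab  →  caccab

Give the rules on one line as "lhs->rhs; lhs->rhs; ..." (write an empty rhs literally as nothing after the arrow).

  | cabaabc => cabbc => cab
  | caa => c
  | bbab => bca => a
  | ccbcc => cccc

aa->; bab->ca; bc->; cb->c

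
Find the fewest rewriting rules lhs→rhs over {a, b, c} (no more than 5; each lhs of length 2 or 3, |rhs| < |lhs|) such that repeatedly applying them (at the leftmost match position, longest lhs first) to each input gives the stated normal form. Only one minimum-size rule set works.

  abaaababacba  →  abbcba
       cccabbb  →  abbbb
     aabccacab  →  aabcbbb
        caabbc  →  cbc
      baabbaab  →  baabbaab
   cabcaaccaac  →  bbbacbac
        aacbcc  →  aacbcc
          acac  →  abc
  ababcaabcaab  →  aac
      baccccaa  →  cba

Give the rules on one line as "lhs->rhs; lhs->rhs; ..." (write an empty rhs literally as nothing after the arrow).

  | abaaababacba => abbabacba => abcacba => abbcba
  | cccabbb => ccbbbb => abbbb
  | aabccacab => aabcbcab => aabcbbb
  | caabbc => babbc => cbc

aaa->; bab->c; ca->b; ccb->ab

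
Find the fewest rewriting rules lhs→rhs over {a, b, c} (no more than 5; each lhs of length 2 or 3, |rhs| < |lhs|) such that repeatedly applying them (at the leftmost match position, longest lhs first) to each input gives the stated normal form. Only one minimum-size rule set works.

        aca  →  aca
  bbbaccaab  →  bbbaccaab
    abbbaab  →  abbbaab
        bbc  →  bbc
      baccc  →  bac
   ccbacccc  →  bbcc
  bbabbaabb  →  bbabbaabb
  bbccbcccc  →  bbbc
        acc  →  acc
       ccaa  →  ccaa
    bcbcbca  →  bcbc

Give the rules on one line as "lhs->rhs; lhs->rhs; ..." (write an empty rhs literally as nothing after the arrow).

bca->bb; cbb->c; ccb->bc; ccc->c

  | aca
  | bbbaccaab
  | abbbaab
  | bbc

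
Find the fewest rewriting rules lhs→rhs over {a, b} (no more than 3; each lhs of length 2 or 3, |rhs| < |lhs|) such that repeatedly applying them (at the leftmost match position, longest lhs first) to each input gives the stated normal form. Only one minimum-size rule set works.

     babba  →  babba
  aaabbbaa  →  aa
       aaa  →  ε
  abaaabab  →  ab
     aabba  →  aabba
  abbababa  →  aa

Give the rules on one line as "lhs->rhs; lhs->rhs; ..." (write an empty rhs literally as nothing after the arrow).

aaa->; aba->; bbb->

  | babba
  | aaabbbaa => bbbaa => aa
  | aaa => ε
  | abaaabab => aabab => ab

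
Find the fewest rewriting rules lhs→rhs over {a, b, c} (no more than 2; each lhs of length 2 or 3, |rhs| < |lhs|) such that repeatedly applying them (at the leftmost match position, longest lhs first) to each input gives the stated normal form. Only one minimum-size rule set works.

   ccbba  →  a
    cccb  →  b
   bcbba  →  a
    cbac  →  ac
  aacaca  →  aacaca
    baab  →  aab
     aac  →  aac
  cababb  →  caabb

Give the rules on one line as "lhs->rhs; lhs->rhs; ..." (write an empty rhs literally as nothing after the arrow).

ba->a; cb->b

  | ccbba => cbba => bba => ba => a
  | cccb => ccb => cb => b
  | bcbba => bbba => bba => ba => a
  | cbac => bac => ac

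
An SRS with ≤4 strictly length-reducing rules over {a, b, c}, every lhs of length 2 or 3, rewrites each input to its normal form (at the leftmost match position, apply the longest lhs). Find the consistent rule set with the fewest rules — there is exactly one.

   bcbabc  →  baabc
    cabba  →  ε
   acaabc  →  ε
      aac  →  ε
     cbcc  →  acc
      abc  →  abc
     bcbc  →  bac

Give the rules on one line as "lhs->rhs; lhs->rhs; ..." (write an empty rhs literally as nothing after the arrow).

  | bcbabc => baabc
  | cabba => cbba => aba => ε
  | acaabc => acabc => acbc => aac => ε
  | aac => ε

aac->; aba->; ca->c; cb->a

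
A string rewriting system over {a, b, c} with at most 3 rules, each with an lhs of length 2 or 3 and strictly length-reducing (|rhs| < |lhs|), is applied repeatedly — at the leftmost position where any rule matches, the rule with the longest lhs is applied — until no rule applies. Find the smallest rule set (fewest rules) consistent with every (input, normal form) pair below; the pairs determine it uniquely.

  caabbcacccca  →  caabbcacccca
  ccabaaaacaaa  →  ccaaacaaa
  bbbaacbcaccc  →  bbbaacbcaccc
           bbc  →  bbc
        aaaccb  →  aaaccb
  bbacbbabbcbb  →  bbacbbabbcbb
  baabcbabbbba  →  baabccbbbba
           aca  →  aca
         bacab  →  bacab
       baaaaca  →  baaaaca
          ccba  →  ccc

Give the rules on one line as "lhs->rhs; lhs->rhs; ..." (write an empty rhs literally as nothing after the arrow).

aba->; cba->cc

  | caabbcacccca
  | ccabaaaacaaa => ccaaacaaa
  | bbbaacbcaccc
  | bbc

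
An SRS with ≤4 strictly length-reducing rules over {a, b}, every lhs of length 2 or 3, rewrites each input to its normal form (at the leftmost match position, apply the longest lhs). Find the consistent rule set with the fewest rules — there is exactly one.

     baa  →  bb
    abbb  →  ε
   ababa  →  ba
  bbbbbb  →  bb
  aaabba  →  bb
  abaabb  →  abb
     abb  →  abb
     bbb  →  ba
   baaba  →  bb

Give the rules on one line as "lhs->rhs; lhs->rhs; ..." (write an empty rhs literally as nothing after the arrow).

  | baa => bb
  | abbb => aba => ε
  | ababa => ba
  | bbbbbb => babbb => bbbb => bab => bb

aa->b; aba->; bab->bb; bbb->ba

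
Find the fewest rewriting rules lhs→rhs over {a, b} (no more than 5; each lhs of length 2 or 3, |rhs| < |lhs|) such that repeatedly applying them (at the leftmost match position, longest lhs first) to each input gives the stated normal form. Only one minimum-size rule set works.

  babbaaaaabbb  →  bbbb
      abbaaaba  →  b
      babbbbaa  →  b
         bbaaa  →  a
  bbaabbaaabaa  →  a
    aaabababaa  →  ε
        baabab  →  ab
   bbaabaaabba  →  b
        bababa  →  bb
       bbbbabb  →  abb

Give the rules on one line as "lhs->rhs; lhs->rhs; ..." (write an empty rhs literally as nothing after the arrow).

  | babbaaaaabbb => bbbaaaaabbb => baaaaabbb => baaaabbb => baaabbb => baabbb => babbb => bbbb
  | abbaaaba => aaaaba => aaba => ba => b
  | babbbbaa => bbbbbaa => bbbaa => baa => ba => b
  | bbaaa => aaa => a

aa->; aba->bb; ba->b; bba->a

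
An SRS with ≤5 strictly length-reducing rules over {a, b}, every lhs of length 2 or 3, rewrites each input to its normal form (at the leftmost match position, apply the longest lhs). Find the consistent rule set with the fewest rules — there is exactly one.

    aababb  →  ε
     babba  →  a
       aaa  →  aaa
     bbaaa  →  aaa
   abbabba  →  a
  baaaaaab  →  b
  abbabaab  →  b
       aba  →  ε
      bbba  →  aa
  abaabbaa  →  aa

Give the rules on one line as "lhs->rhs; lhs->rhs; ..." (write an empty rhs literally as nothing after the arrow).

  | aababb => ababb => babb => bb => ε
  | babba => bba => a
  | aaa
  | bbaaa => aaa

ab->b; ba->; bb->; bbb->a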